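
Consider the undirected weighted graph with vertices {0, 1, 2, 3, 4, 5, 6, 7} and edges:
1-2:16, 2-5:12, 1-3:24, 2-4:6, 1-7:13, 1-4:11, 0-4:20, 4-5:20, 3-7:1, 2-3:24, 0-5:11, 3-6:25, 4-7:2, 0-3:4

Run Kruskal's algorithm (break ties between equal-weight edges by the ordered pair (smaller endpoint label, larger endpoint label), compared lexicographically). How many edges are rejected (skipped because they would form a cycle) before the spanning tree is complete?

Kruskal: consider edges lightest-first.
3-7 (1): add — endpoints in different components.
4-7 (2): add — endpoints in different components.
0-3 (4): add — endpoints in different components.
2-4 (6): add — endpoints in different components.
0-5 (11): add — endpoints in different components.
1-4 (11): add — endpoints in different components.
2-5 (12): skip — 2 and 5 already connected.
1-7 (13): skip — 1 and 7 already connected.
1-2 (16): skip — 1 and 2 already connected.
0-4 (20): skip — 0 and 4 already connected.
4-5 (20): skip — 4 and 5 already connected.
1-3 (24): skip — 1 and 3 already connected.
2-3 (24): skip — 2 and 3 already connected.
3-6 (25): add — endpoints in different components.
Edges rejected before the tree was complete: 7.

7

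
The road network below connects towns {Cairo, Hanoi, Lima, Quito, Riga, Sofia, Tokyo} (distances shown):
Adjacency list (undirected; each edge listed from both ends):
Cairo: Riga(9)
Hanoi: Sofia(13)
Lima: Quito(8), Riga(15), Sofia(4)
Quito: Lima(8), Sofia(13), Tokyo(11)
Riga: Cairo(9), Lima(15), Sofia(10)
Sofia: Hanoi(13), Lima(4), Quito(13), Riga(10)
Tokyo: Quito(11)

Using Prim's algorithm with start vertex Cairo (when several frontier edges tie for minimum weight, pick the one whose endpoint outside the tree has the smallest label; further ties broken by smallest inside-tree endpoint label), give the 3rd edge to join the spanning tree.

Prim's algorithm from Cairo:
Step 1: cheapest edge leaving the tree is Cairo—Riga (9); add Riga.
Step 2: cheapest edge leaving the tree is Riga—Sofia (10); add Sofia.
Step 3: cheapest edge leaving the tree is Lima—Sofia (4); add Lima.
Step 4: cheapest edge leaving the tree is Lima—Quito (8); add Quito.
Step 5: cheapest edge leaving the tree is Quito—Tokyo (11); add Tokyo.
Step 6: cheapest edge leaving the tree is Hanoi—Sofia (13); add Hanoi.
The 3rd edge added is Lima—Sofia.

Lima-Sofia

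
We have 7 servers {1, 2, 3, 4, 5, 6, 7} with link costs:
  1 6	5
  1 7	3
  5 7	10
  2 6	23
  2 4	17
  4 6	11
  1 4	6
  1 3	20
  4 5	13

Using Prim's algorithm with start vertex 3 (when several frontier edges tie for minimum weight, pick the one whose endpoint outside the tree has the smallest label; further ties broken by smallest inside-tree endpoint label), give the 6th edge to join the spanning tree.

2-4

Grow the tree from 3 using Prim:
Step 1: frontier [1 3 20] → take 1 3 (20); add 1.
Step 2: frontier [1 7 3, 1 6 5, 1 4 6] → take 1 7 (3); add 7.
Step 3: frontier [1 6 5, 1 4 6, 5 7 10] → take 1 6 (5); add 6.
Step 4: frontier [1 4 6, 4 6 11, 2 6 23, 5 7 10] → take 1 4 (6); add 4.
Step 5: frontier [4 5 13, 2 4 17, 2 6 23, 5 7 10] → take 5 7 (10); add 5.
Step 6: frontier [2 4 17, 2 6 23] → take 2 4 (17); add 2.
The 6th edge added is 2 4.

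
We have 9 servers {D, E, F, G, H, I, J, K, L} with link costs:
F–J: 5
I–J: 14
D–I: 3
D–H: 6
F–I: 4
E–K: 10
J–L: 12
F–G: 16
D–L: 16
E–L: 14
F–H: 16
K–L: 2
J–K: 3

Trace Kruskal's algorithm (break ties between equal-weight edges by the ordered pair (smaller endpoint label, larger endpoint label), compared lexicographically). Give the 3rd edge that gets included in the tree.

Sort edges by weight, then run Kruskal:
K–L (2): add — endpoints in different components.
D–I (3): add — endpoints in different components.
J–K (3): add — endpoints in different components.
F–I (4): add — endpoints in different components.
F–J (5): add — endpoints in different components.
D–H (6): add — endpoints in different components.
E–K (10): add — endpoints in different components.
J–L (12): skip — J and L already connected.
E–L (14): skip — E and L already connected.
I–J (14): skip — I and J already connected.
D–L (16): skip — D and L already connected.
F–G (16): add — endpoints in different components.
The 3rd edge added is J–K.

J-K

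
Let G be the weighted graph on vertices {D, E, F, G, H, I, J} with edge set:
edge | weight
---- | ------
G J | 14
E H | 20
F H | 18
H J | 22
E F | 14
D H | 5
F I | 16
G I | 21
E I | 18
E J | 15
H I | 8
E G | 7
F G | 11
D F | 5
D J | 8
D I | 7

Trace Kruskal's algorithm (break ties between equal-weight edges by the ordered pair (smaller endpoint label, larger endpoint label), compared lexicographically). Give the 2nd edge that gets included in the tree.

D-H

Kruskal: consider edges lightest-first.
D F (5): add — endpoints in different components.
D H (5): add — endpoints in different components.
D I (7): add — endpoints in different components.
E G (7): add — endpoints in different components.
D J (8): add — endpoints in different components.
H I (8): skip — H and I already connected.
F G (11): add — endpoints in different components.
The 2nd edge added is D H.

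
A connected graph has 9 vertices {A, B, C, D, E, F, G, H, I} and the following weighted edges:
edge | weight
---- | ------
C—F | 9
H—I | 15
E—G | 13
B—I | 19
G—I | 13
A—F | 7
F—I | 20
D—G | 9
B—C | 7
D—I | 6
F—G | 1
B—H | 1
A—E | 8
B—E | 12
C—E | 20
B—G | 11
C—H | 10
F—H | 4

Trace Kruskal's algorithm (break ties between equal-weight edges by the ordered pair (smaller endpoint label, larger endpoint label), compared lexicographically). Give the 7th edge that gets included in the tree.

Sort edges by weight, then run Kruskal:
B—H (1): add — endpoints in different components.
F—G (1): add — endpoints in different components.
F—H (4): add — endpoints in different components.
D—I (6): add — endpoints in different components.
A—F (7): add — endpoints in different components.
B—C (7): add — endpoints in different components.
A—E (8): add — endpoints in different components.
C—F (9): skip — C and F already connected.
D—G (9): add — endpoints in different components.
The 7th edge added is A—E.

A-E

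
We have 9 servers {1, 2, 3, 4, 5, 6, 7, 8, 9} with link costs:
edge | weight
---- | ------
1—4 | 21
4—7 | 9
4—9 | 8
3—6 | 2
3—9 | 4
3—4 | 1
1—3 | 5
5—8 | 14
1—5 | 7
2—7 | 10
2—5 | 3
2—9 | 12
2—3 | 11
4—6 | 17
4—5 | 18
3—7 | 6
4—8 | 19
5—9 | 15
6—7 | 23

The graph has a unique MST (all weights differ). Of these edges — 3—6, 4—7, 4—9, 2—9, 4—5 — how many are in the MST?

1

Sort edges by weight, then run Kruskal:
3—4 (1): add — endpoints in different components.
3—6 (2): add — endpoints in different components.
2—5 (3): add — endpoints in different components.
3—9 (4): add — endpoints in different components.
1—3 (5): add — endpoints in different components.
3—7 (6): add — endpoints in different components.
1—5 (7): add — endpoints in different components.
4—9 (8): skip — 4 and 9 already connected.
4—7 (9): skip — 4 and 7 already connected.
2—7 (10): skip — 2 and 7 already connected.
2—3 (11): skip — 2 and 3 already connected.
2—9 (12): skip — 2 and 9 already connected.
5—8 (14): add — endpoints in different components.
MST edge set: {3—4, 3—6, 2—5, 3—9, 1—3, 3—7, 1—5, 5—8}.
Of the listed edges, {3—6} are in the MST → 1.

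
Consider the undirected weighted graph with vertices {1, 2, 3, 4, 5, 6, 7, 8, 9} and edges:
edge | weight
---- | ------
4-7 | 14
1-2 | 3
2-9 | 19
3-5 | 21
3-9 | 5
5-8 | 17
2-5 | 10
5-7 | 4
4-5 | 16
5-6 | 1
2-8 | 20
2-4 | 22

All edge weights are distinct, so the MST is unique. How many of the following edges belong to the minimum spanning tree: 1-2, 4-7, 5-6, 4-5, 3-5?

Sort edges by weight, then run Kruskal:
5-6 (1): add — endpoints in different components.
1-2 (3): add — endpoints in different components.
5-7 (4): add — endpoints in different components.
3-9 (5): add — endpoints in different components.
2-5 (10): add — endpoints in different components.
4-7 (14): add — endpoints in different components.
4-5 (16): skip — 4 and 5 already connected.
5-8 (17): add — endpoints in different components.
2-9 (19): add — endpoints in different components.
MST edge set: {5-6, 1-2, 5-7, 3-9, 2-5, 4-7, 5-8, 2-9}.
Of the listed edges, {1-2, 4-7, 5-6} are in the MST → 3.

3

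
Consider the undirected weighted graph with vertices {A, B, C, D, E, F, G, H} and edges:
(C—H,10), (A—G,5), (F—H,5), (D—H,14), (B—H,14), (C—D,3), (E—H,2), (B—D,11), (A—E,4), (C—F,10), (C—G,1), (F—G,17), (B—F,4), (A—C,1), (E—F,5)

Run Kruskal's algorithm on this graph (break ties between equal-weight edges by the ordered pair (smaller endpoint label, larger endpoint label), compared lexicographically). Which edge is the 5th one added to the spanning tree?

Sort edges by weight, then run Kruskal:
A—C (1): add — endpoints in different components.
C—G (1): add — endpoints in different components.
E—H (2): add — endpoints in different components.
C—D (3): add — endpoints in different components.
A—E (4): add — endpoints in different components.
B—F (4): add — endpoints in different components.
A—G (5): skip — A and G already connected.
E—F (5): add — endpoints in different components.
The 5th edge added is A—E.

A-E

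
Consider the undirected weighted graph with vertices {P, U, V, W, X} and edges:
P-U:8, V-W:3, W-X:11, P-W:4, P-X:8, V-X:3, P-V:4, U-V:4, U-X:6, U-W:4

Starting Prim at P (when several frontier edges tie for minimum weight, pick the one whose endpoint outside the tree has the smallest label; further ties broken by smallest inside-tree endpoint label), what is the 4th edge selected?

Prim's algorithm from P:
Step 1: cheapest edge leaving the tree is P-V (4); add V.
Step 2: cheapest edge leaving the tree is V-W (3); add W.
Step 3: cheapest edge leaving the tree is V-X (3); add X.
Step 4: cheapest edge leaving the tree is U-V (4); add U.
The 4th edge added is U-V.

U-V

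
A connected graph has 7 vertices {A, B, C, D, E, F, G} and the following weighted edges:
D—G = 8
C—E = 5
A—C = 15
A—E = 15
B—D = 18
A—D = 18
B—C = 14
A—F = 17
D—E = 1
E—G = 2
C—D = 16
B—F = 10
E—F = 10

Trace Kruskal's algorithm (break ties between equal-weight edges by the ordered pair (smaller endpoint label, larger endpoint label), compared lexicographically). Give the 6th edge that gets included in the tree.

A-C

Sort edges by weight, then run Kruskal:
D—E (1): add — endpoints in different components.
E—G (2): add — endpoints in different components.
C—E (5): add — endpoints in different components.
D—G (8): skip — D and G already connected.
B—F (10): add — endpoints in different components.
E—F (10): add — endpoints in different components.
B—C (14): skip — B and C already connected.
A—C (15): add — endpoints in different components.
The 6th edge added is A—C.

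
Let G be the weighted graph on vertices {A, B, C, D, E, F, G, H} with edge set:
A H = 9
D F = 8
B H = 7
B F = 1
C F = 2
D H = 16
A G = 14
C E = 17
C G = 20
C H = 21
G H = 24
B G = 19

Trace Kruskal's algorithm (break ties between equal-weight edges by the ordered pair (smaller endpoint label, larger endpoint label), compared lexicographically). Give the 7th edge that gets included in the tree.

C-E

Sort edges by weight, then run Kruskal:
B F (1): add — endpoints in different components.
C F (2): add — endpoints in different components.
B H (7): add — endpoints in different components.
D F (8): add — endpoints in different components.
A H (9): add — endpoints in different components.
A G (14): add — endpoints in different components.
D H (16): skip — D and H already connected.
C E (17): add — endpoints in different components.
The 7th edge added is C E.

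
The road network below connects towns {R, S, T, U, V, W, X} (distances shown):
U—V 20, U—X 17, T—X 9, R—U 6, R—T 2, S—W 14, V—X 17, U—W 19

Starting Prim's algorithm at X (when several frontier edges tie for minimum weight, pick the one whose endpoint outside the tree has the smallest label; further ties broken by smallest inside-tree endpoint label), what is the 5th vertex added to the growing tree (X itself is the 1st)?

V

Grow the tree from X using Prim:
Step 1: cheapest edge leaving the tree is T—X (9); add T.
Step 2: cheapest edge leaving the tree is R—T (2); add R.
Step 3: cheapest edge leaving the tree is R—U (6); add U.
Step 4: cheapest edge leaving the tree is V—X (17); add V.
Step 5: cheapest edge leaving the tree is U—W (19); add W.
Step 6: cheapest edge leaving the tree is S—W (14); add S.
Vertex order: X, T, R, U, V, W, S. The 5th vertex is V.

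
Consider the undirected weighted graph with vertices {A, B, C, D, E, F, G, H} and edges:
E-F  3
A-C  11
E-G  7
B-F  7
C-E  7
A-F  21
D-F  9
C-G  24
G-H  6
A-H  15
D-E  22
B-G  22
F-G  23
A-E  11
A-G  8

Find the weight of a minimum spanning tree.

47

Prim's algorithm from C:
Step 1: cheapest edge leaving the tree is C-E (7); add E.
Step 2: cheapest edge leaving the tree is E-F (3); add F.
Step 3: cheapest edge leaving the tree is B-F (7); add B.
Step 4: cheapest edge leaving the tree is E-G (7); add G.
Step 5: cheapest edge leaving the tree is G-H (6); add H.
Step 6: cheapest edge leaving the tree is A-G (8); add A.
Step 7: cheapest edge leaving the tree is D-F (9); add D.
MST edges: C-E, E-F, B-F, E-G, G-H, A-G, D-F; total weight 7+3+7+7+6+8+9 = 47.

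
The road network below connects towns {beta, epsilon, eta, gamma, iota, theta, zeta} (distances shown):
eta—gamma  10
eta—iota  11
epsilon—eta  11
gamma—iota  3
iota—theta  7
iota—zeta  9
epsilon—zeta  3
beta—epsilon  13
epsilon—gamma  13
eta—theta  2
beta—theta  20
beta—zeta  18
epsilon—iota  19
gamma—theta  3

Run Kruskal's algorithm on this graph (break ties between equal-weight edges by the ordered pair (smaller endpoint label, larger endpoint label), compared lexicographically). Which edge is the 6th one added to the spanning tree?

beta-epsilon

Sort edges by weight, then run Kruskal:
eta—theta (2): add. Components now {epsilon} {gamma} {iota} {eta,theta} {beta} {zeta}
epsilon—zeta (3): add. Components now {epsilon,zeta} {gamma} {iota} {eta,theta} {beta}
gamma—iota (3): add. Components now {epsilon,zeta} {gamma,iota} {eta,theta} {beta}
gamma—theta (3): add. Components now {epsilon,zeta} {eta,gamma,iota,theta} {beta}
iota—theta (7): skip — iota and theta already connected.
iota—zeta (9): add. Components now {epsilon,eta,gamma,iota,theta,zeta} {beta}
eta—gamma (10): skip — gamma and eta already connected.
epsilon—eta (11): skip — epsilon and eta already connected.
eta—iota (11): skip — iota and eta already connected.
beta—epsilon (13): add. Components now {beta,epsilon,eta,gamma,iota,theta,zeta}
The 6th edge added is beta—epsilon.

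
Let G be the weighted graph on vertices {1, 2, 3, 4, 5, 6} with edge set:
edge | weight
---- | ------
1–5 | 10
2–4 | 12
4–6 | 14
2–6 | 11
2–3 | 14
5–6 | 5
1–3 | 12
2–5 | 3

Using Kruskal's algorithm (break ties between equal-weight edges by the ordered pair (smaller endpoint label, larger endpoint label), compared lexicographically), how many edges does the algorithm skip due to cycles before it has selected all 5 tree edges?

1

Kruskal's algorithm — process edges by increasing weight (ties by edge label):
2–5 (3): add. Components now {1} {2,5} {3} {4} {6}
5–6 (5): add. Components now {1} {2,5,6} {3} {4}
1–5 (10): add. Components now {1,2,5,6} {3} {4}
2–6 (11): skip — 2 and 6 already connected.
1–3 (12): add. Components now {1,2,3,5,6} {4}
2–4 (12): add. Components now {1,2,3,4,5,6}
Edges rejected before the tree was complete: 1.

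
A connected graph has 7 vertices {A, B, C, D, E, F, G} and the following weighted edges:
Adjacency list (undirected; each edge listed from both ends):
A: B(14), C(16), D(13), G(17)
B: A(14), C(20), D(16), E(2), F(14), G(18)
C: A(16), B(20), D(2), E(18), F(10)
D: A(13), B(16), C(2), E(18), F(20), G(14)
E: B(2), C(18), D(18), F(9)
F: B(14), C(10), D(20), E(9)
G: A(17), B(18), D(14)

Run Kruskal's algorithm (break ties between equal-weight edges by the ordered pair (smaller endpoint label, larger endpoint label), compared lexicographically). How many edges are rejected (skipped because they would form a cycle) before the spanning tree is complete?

Kruskal's algorithm — process edges by increasing weight (ties by edge label):
B–E (2): add. Components now {A} {B,E} {C} {D} {F} {G}
C–D (2): add. Components now {A} {B,E} {C,D} {F} {G}
E–F (9): add. Components now {A} {B,E,F} {C,D} {G}
C–F (10): add. Components now {A} {B,C,D,E,F} {G}
A–D (13): add. Components now {A,B,C,D,E,F} {G}
A–B (14): skip — A and B already connected.
B–F (14): skip — B and F already connected.
D–G (14): add. Components now {A,B,C,D,E,F,G}
Edges rejected before the tree was complete: 2.

2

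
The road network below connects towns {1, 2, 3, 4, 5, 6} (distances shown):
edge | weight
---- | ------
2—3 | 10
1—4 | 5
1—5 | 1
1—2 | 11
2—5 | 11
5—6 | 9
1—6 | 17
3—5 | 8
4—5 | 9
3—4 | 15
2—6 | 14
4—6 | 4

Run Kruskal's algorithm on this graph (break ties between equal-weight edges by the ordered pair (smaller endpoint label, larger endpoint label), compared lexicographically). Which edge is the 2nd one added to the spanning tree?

4-6

Sort edges by weight, then run Kruskal:
1—5 (1): add. Components now {1,5} {2} {3} {4} {6}
4—6 (4): add. Components now {1,5} {2} {3} {4,6}
1—4 (5): add. Components now {1,4,5,6} {2} {3}
3—5 (8): add. Components now {1,3,4,5,6} {2}
4—5 (9): skip — 4 and 5 already connected.
5—6 (9): skip — 5 and 6 already connected.
2—3 (10): add. Components now {1,2,3,4,5,6}
The 2nd edge added is 4—6.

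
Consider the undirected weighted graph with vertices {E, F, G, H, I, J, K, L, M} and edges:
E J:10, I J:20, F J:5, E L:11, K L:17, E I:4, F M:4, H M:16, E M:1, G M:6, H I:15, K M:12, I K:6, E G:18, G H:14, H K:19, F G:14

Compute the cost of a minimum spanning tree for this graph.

51

Sort edges by weight, then run Kruskal:
E M (1): add — endpoints in different components.
E I (4): add — endpoints in different components.
F M (4): add — endpoints in different components.
F J (5): add — endpoints in different components.
G M (6): add — endpoints in different components.
I K (6): add — endpoints in different components.
E J (10): skip — E and J already connected.
E L (11): add — endpoints in different components.
K M (12): skip — K and M already connected.
F G (14): skip — F and G already connected.
G H (14): add — endpoints in different components.
MST edges: E M, E I, F M, F J, G M, I K, E L, G H; total weight 1+4+4+5+6+6+11+14 = 51.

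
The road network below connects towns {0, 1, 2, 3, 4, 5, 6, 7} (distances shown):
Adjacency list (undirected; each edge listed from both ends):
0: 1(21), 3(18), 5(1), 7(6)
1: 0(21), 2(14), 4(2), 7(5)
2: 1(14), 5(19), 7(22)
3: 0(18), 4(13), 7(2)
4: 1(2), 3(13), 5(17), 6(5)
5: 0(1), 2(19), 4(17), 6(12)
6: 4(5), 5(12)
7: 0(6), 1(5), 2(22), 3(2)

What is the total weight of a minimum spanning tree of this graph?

Prim's algorithm from 2:
Step 1: frontier [1-2 14, 2-5 19, 2-7 22] → take 1-2 (14); add 1.
Step 2: frontier [1-4 2, 1-7 5, 0-1 21, 2-5 19, 2-7 22] → take 1-4 (2); add 4.
Step 3: frontier [1-7 5, 0-1 21, 2-5 19, 2-7 22, 4-6 5, 3-4 13, 4-5 17] → take 4-6 (5); add 6.
Step 4: frontier [1-7 5, 0-1 21, 2-5 19, 2-7 22, 3-4 13, 4-5 17, 5-6 12] → take 1-7 (5); add 7.
Step 5: frontier [0-1 21, 2-5 19, 3-4 13, 4-5 17, 5-6 12, 3-7 2, 0-7 6] → take 3-7 (2); add 3.
Step 6: frontier [0-1 21, 2-5 19, 0-3 18, 4-5 17, 5-6 12, 0-7 6] → take 0-7 (6); add 0.
Step 7: frontier [0-5 1, 2-5 19, 4-5 17, 5-6 12] → take 0-5 (1); add 5.
MST edges: 1-2, 1-4, 4-6, 1-7, 3-7, 0-7, 0-5; total weight 14+2+5+5+2+6+1 = 35.

35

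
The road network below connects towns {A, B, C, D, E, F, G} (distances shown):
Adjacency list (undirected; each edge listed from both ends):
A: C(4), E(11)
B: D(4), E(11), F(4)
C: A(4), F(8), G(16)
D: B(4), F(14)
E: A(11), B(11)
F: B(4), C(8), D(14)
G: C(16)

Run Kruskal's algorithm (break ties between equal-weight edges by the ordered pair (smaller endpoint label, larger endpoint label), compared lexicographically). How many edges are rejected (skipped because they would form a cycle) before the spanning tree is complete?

2

Kruskal's algorithm — process edges by increasing weight (ties by edge label):
A-C (4): add — endpoints in different components.
B-D (4): add — endpoints in different components.
B-F (4): add — endpoints in different components.
C-F (8): add — endpoints in different components.
A-E (11): add — endpoints in different components.
B-E (11): skip — B and E already connected.
D-F (14): skip — D and F already connected.
C-G (16): add — endpoints in different components.
Edges rejected before the tree was complete: 2.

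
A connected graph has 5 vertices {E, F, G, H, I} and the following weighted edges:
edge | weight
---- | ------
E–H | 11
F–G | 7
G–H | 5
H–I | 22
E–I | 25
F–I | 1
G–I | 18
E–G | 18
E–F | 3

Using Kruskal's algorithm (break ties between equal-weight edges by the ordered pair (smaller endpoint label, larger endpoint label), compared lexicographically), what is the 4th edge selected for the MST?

F-G

Sort edges by weight, then run Kruskal:
F–I (1): add. Components now {E} {F,I} {G} {H}
E–F (3): add. Components now {E,F,I} {G} {H}
G–H (5): add. Components now {E,F,I} {G,H}
F–G (7): add. Components now {E,F,G,H,I}
The 4th edge added is F–G.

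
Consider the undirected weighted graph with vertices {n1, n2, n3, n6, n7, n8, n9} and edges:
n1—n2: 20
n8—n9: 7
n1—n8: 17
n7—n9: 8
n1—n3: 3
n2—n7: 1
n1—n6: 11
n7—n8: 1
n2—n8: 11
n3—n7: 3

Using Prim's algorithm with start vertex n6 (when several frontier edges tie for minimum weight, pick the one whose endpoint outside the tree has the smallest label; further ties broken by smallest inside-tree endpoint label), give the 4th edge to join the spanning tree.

Prim's algorithm from n6:
Step 1: cheapest edge leaving the tree is n1—n6 (11); add n1.
Step 2: cheapest edge leaving the tree is n1—n3 (3); add n3.
Step 3: cheapest edge leaving the tree is n3—n7 (3); add n7.
Step 4: cheapest edge leaving the tree is n2—n7 (1); add n2.
Step 5: cheapest edge leaving the tree is n7—n8 (1); add n8.
Step 6: cheapest edge leaving the tree is n8—n9 (7); add n9.
The 4th edge added is n2—n7.

n2-n7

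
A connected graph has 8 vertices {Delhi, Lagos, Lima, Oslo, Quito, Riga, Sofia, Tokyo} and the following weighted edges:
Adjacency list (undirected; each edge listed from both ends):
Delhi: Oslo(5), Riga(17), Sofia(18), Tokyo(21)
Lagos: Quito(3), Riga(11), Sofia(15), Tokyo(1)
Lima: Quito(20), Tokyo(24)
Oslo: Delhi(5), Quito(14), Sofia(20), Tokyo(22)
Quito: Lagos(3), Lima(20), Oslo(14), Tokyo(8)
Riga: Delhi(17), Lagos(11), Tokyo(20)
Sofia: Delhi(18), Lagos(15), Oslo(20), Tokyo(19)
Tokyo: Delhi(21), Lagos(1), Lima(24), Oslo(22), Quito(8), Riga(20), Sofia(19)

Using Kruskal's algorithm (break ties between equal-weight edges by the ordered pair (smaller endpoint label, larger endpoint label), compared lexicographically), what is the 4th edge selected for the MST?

Lagos-Riga

Kruskal's algorithm — process edges by increasing weight (ties by edge label):
Lagos—Tokyo (1): add — endpoints in different components.
Lagos—Quito (3): add — endpoints in different components.
Delhi—Oslo (5): add — endpoints in different components.
Quito—Tokyo (8): skip — Quito and Tokyo already connected.
Lagos—Riga (11): add — endpoints in different components.
Oslo—Quito (14): add — endpoints in different components.
Lagos—Sofia (15): add — endpoints in different components.
Delhi—Riga (17): skip — Delhi and Riga already connected.
Delhi—Sofia (18): skip — Delhi and Sofia already connected.
Sofia—Tokyo (19): skip — Sofia and Tokyo already connected.
Lima—Quito (20): add — endpoints in different components.
The 4th edge added is Lagos—Riga.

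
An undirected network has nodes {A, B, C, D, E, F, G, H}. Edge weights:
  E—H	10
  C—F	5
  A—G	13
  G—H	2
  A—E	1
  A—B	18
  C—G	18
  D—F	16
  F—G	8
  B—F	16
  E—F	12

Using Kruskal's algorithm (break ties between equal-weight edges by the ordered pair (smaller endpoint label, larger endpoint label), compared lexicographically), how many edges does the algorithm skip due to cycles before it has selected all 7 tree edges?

Kruskal's algorithm — process edges by increasing weight (ties by edge label):
A—E (1): add — endpoints in different components.
G—H (2): add — endpoints in different components.
C—F (5): add — endpoints in different components.
F—G (8): add — endpoints in different components.
E—H (10): add — endpoints in different components.
E—F (12): skip — E and F already connected.
A—G (13): skip — A and G already connected.
B—F (16): add — endpoints in different components.
D—F (16): add — endpoints in different components.
Edges rejected before the tree was complete: 2.

2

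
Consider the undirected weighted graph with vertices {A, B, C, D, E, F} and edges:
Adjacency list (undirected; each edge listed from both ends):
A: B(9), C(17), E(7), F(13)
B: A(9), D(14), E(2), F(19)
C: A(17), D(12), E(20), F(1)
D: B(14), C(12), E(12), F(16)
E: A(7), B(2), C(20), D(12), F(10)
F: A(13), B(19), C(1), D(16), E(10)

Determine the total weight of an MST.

32

Sort edges by weight, then run Kruskal:
C—F (1): add. Components now {A} {B} {C,F} {D} {E}
B—E (2): add. Components now {A} {B,E} {C,F} {D}
A—E (7): add. Components now {A,B,E} {C,F} {D}
A—B (9): skip — A and B already connected.
E—F (10): add. Components now {A,B,C,E,F} {D}
C—D (12): add. Components now {A,B,C,D,E,F}
MST edges: C—F, B—E, A—E, E—F, C—D; total weight 1+2+7+10+12 = 32.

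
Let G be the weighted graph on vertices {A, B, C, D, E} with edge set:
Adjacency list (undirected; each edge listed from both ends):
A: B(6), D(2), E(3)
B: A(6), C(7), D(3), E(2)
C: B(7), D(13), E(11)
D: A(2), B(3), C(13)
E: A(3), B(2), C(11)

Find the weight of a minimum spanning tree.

Sort edges by weight, then run Kruskal:
A D (2): add. Components now {A,D} {B} {C} {E}
B E (2): add. Components now {A,D} {B,E} {C}
A E (3): add. Components now {A,B,D,E} {C}
B D (3): skip — B and D already connected.
A B (6): skip — A and B already connected.
B C (7): add. Components now {A,B,C,D,E}
MST edges: A D, B E, A E, B C; total weight 2+2+3+7 = 14.

14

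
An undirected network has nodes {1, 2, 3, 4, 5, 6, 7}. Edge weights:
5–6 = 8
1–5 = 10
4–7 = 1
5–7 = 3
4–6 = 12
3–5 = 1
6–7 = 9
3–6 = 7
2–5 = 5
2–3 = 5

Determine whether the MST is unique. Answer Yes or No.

Kruskal's algorithm — process edges by increasing weight (ties by edge label):
3–5 (1): add. Components now {1} {2} {3,5} {4} {6} {7}
4–7 (1): add. Components now {1} {2} {3,5} {4,7} {6}
5–7 (3): add. Components now {1} {2} {3,4,5,7} {6}
2–3 (5): add. Components now {1} {2,3,4,5,7} {6}
2–5 (5): skip — 2 and 5 already connected.
3–6 (7): add. Components now {1} {2,3,4,5,6,7}
5–6 (8): skip — 5 and 6 already connected.
6–7 (9): skip — 6 and 7 already connected.
1–5 (10): add. Components now {1,2,3,4,5,6,7}
Non-tree edge 2–5 has weight 5, equal to the heaviest edge on its tree cycle — swapping gives another MST of the same weight. Not unique.

No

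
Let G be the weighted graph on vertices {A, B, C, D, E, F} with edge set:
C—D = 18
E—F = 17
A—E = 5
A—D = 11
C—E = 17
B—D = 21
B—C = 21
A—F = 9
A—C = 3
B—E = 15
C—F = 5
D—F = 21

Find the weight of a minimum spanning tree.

39

Grow the tree from E using Prim:
Step 1: frontier [A—E 5, B—E 15, C—E 17, E—F 17] → take A—E (5); add A.
Step 2: frontier [A—C 3, A—F 9, A—D 11, B—E 15, C—E 17, E—F 17] → take A—C (3); add C.
Step 3: frontier [A—F 9, A—D 11, C—F 5, C—D 18, B—C 21, B—E 15, E—F 17] → take C—F (5); add F.
Step 4: frontier [A—D 11, C—D 18, B—C 21, B—E 15, D—F 21] → take A—D (11); add D.
Step 5: frontier [B—C 21, B—D 21, B—E 15] → take B—E (15); add B.
MST edges: A—E, A—C, C—F, A—D, B—E; total weight 5+3+5+11+15 = 39.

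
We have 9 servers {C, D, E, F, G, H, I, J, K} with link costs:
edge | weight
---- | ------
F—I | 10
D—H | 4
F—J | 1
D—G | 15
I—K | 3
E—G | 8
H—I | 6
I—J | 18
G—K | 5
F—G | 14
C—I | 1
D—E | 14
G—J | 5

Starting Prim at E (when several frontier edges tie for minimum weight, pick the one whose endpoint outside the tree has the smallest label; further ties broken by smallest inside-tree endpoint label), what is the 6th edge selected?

C-I

Grow the tree from E using Prim:
Step 1: cheapest edge leaving the tree is E—G (8); add G.
Step 2: cheapest edge leaving the tree is G—J (5); add J.
Step 3: cheapest edge leaving the tree is F—J (1); add F.
Step 4: cheapest edge leaving the tree is G—K (5); add K.
Step 5: cheapest edge leaving the tree is I—K (3); add I.
Step 6: cheapest edge leaving the tree is C—I (1); add C.
Step 7: cheapest edge leaving the tree is H—I (6); add H.
Step 8: cheapest edge leaving the tree is D—H (4); add D.
The 6th edge added is C—I.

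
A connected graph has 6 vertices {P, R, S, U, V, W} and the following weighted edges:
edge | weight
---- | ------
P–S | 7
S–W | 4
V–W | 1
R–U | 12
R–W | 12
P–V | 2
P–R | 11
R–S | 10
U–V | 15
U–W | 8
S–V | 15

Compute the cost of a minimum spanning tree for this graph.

25

Sort edges by weight, then run Kruskal:
V–W (1): add. Components now {R} {U} {P} {V,W} {S}
P–V (2): add. Components now {R} {U} {P,V,W} {S}
S–W (4): add. Components now {R} {U} {P,S,V,W}
P–S (7): skip — P and S already connected.
U–W (8): add. Components now {R} {P,S,U,V,W}
R–S (10): add. Components now {P,R,S,U,V,W}
MST edges: V–W, P–V, S–W, U–W, R–S; total weight 1+2+4+8+10 = 25.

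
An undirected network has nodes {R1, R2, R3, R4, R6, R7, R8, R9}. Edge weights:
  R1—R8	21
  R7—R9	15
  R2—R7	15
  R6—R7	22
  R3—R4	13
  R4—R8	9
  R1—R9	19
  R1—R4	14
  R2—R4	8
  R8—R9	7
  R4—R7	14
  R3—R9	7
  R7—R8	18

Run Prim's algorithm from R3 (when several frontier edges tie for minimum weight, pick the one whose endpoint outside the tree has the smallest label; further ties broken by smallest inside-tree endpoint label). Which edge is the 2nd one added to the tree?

Prim, starting at R3.
Step 1: frontier [R3—R9 7, R3—R4 13] → take R3—R9 (7); add R9.
Step 2: frontier [R3—R4 13, R8—R9 7, R7—R9 15, R1—R9 19] → take R8—R9 (7); add R8.
Step 3: frontier [R3—R4 13, R4—R8 9, R7—R8 18, R1—R8 21, R7—R9 15, R1—R9 19] → take R4—R8 (9); add R4.
Step 4: frontier [R2—R4 8, R1—R4 14, R4—R7 14, R7—R8 18, R1—R8 21, R7—R9 15, R1—R9 19] → take R2—R4 (8); add R2.
Step 5: frontier [R2—R7 15, R1—R4 14, R4—R7 14, R7—R8 18, R1—R8 21, R7—R9 15, R1—R9 19] → take R1—R4 (14); add R1.
Step 6: frontier [R2—R7 15, R4—R7 14, R7—R8 18, R7—R9 15] → take R4—R7 (14); add R7.
Step 7: frontier [R6—R7 22] → take R6—R7 (22); add R6.
The 2nd edge added is R8—R9.

R8-R9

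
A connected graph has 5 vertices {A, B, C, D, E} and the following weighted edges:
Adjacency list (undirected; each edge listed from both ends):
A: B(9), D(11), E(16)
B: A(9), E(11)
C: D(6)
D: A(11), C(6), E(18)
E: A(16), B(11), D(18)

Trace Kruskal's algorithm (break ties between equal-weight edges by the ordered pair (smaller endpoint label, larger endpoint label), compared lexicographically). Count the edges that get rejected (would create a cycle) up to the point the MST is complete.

0

Sort edges by weight, then run Kruskal:
C—D (6): add — endpoints in different components.
A—B (9): add — endpoints in different components.
A—D (11): add — endpoints in different components.
B—E (11): add — endpoints in different components.
Edges rejected before the tree was complete: 0.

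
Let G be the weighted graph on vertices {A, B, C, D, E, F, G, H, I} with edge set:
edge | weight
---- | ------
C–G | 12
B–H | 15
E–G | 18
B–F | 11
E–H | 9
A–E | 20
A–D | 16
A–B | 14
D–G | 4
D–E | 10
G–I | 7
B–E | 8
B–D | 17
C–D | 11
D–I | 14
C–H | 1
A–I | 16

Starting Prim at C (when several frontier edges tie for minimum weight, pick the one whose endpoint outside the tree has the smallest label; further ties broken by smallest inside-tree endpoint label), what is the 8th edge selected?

Prim's algorithm from C:
Step 1: cheapest edge leaving the tree is C–H (1); add H.
Step 2: cheapest edge leaving the tree is E–H (9); add E.
Step 3: cheapest edge leaving the tree is B–E (8); add B.
Step 4: cheapest edge leaving the tree is D–E (10); add D.
Step 5: cheapest edge leaving the tree is D–G (4); add G.
Step 6: cheapest edge leaving the tree is G–I (7); add I.
Step 7: cheapest edge leaving the tree is B–F (11); add F.
Step 8: cheapest edge leaving the tree is A–B (14); add A.
The 8th edge added is A–B.

A-B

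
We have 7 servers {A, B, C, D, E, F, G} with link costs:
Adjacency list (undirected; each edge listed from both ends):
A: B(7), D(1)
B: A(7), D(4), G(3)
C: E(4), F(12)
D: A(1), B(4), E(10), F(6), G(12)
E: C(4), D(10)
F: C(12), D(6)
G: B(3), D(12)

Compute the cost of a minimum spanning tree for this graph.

Prim's algorithm from F:
Step 1: frontier [D-F 6, C-F 12] → take D-F (6); add D.
Step 2: frontier [A-D 1, B-D 4, D-E 10, D-G 12, C-F 12] → take A-D (1); add A.
Step 3: frontier [A-B 7, B-D 4, D-E 10, D-G 12, C-F 12] → take B-D (4); add B.
Step 4: frontier [B-G 3, D-E 10, D-G 12, C-F 12] → take B-G (3); add G.
Step 5: frontier [D-E 10, C-F 12] → take D-E (10); add E.
Step 6: frontier [C-E 4, C-F 12] → take C-E (4); add C.
MST edges: D-F, A-D, B-D, B-G, D-E, C-E; total weight 6+1+4+3+10+4 = 28.

28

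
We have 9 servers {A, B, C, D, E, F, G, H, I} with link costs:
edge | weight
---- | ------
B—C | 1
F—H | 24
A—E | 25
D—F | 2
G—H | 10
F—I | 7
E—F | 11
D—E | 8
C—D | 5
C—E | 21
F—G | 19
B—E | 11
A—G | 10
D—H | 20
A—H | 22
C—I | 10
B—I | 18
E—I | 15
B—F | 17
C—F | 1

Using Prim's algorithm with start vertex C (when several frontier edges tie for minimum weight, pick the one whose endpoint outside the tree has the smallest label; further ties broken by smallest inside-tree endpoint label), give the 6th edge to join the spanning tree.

Prim, starting at C.
Step 1: cheapest edge leaving the tree is B—C (1); add B.
Step 2: cheapest edge leaving the tree is C—F (1); add F.
Step 3: cheapest edge leaving the tree is D—F (2); add D.
Step 4: cheapest edge leaving the tree is F—I (7); add I.
Step 5: cheapest edge leaving the tree is D—E (8); add E.
Step 6: cheapest edge leaving the tree is F—G (19); add G.
Step 7: cheapest edge leaving the tree is A—G (10); add A.
Step 8: cheapest edge leaving the tree is G—H (10); add H.
The 6th edge added is F—G.

F-G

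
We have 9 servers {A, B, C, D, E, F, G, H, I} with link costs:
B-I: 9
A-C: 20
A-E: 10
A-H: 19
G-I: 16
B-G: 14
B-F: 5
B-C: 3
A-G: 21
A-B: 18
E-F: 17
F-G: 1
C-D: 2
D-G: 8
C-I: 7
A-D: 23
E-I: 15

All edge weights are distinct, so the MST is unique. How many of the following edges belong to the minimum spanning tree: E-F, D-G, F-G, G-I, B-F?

Kruskal's algorithm — process edges by increasing weight (ties by edge label):
F-G (1): add — endpoints in different components.
C-D (2): add — endpoints in different components.
B-C (3): add — endpoints in different components.
B-F (5): add — endpoints in different components.
C-I (7): add — endpoints in different components.
D-G (8): skip — D and G already connected.
B-I (9): skip — B and I already connected.
A-E (10): add — endpoints in different components.
B-G (14): skip — B and G already connected.
E-I (15): add — endpoints in different components.
G-I (16): skip — G and I already connected.
E-F (17): skip — E and F already connected.
A-B (18): skip — A and B already connected.
A-H (19): add — endpoints in different components.
MST edge set: {F-G, C-D, B-C, B-F, C-I, A-E, E-I, A-H}.
Of the listed edges, {F-G, B-F} are in the MST → 2.

2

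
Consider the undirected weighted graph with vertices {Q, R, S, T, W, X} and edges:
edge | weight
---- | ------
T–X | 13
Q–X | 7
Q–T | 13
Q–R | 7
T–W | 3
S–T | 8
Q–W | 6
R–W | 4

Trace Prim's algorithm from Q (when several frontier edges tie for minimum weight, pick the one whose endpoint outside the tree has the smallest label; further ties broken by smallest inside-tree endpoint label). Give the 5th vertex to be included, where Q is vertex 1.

X

Prim's algorithm from Q:
Step 1: cheapest edge leaving the tree is Q–W (6); add W.
Step 2: cheapest edge leaving the tree is T–W (3); add T.
Step 3: cheapest edge leaving the tree is R–W (4); add R.
Step 4: cheapest edge leaving the tree is Q–X (7); add X.
Step 5: cheapest edge leaving the tree is S–T (8); add S.
Vertex order: Q, W, T, R, X, S. The 5th vertex is X.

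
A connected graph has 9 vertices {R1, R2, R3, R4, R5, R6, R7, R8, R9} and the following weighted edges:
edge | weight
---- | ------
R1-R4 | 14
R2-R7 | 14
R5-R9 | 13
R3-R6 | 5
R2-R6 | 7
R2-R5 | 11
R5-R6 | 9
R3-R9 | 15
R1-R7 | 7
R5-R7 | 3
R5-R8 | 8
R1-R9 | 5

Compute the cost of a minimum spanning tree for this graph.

58

Kruskal: consider edges lightest-first.
R5-R7 (3): add — endpoints in different components.
R1-R9 (5): add — endpoints in different components.
R3-R6 (5): add — endpoints in different components.
R1-R7 (7): add — endpoints in different components.
R2-R6 (7): add — endpoints in different components.
R5-R8 (8): add — endpoints in different components.
R5-R6 (9): add — endpoints in different components.
R2-R5 (11): skip — R5 and R2 already connected.
R5-R9 (13): skip — R9 and R5 already connected.
R1-R4 (14): add — endpoints in different components.
MST edges: R5-R7, R1-R9, R3-R6, R1-R7, R2-R6, R5-R8, R5-R6, R1-R4; total weight 3+5+5+7+7+8+9+14 = 58.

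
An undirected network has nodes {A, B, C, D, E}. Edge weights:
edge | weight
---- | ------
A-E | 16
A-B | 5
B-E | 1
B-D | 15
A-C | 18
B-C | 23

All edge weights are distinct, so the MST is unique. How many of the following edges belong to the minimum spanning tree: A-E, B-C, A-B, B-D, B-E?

Sort edges by weight, then run Kruskal:
B-E (1): add — endpoints in different components.
A-B (5): add — endpoints in different components.
B-D (15): add — endpoints in different components.
A-E (16): skip — A and E already connected.
A-C (18): add — endpoints in different components.
MST edge set: {B-E, A-B, B-D, A-C}.
Of the listed edges, {A-B, B-D, B-E} are in the MST → 3.

3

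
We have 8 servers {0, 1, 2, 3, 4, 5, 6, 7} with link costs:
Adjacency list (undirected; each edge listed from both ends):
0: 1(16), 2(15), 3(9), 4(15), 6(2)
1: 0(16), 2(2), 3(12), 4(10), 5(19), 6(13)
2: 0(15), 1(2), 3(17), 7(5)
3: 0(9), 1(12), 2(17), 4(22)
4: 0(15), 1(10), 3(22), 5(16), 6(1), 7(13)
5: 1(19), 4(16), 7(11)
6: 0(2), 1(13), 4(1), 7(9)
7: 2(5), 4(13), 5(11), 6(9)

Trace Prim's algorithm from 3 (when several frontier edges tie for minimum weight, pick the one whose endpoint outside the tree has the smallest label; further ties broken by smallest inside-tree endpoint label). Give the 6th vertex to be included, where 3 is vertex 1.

Prim, starting at 3.
Step 1: cheapest edge leaving the tree is 0-3 (9); add 0.
Step 2: cheapest edge leaving the tree is 0-6 (2); add 6.
Step 3: cheapest edge leaving the tree is 4-6 (1); add 4.
Step 4: cheapest edge leaving the tree is 6-7 (9); add 7.
Step 5: cheapest edge leaving the tree is 2-7 (5); add 2.
Step 6: cheapest edge leaving the tree is 1-2 (2); add 1.
Step 7: cheapest edge leaving the tree is 5-7 (11); add 5.
Vertex order: 3, 0, 6, 4, 7, 2, 1, 5. The 6th vertex is 2.

2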